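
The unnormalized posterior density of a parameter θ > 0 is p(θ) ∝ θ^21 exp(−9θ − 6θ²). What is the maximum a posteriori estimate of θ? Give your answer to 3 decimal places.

θ̂_MAP = 1.000

ℓ'(θ) = 21/θ − 9 − 12θ. Setting this to zero and multiplying by θ: 12θ² + 9θ − 21 = 0.
θ = (−9 + √(9² + 4·12·21)) / (2·12) = (−9 + √1089) / 24 = (−9 + 33)/24 = 1.
ℓ''(θ) = −21/θ² − 12 < 0, confirming a maximum.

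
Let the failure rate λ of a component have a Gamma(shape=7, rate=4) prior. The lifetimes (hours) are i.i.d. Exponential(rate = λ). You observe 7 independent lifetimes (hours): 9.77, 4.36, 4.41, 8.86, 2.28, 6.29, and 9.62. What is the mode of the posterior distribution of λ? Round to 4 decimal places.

λ̂_MAP = 0.2621

The Exponential(rate=λ) likelihood is ∝ λ^n e^(−λΣtᵢ). Here n = 7 and Σtᵢ = 9.77 + 4.36 + 4.41 + 8.86 + 2.28 + 6.29 + 9.62 = 45.59.
Posterior ∝ λ^6e^(−4λ) · λ^7e^(−45.59λ) = λ^13e^(−49.59λ), i.e. Gamma(14, 49.59).
Mode = (a−1)/b = 13/49.59 ≈ 0.2621.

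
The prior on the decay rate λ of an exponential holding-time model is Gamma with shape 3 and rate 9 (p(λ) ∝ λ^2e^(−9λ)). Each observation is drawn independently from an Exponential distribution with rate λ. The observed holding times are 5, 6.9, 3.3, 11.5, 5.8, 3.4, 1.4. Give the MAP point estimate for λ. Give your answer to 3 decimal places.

The Exponential(rate=λ) likelihood is ∝ λ^n e^(−λΣtᵢ). Here n = 7 and Σtᵢ = 5 + 6.9 + 3.3 + 11.5 + 5.8 + 3.4 + 1.4 = 37.3.
Posterior ∝ λ^2e^(−9λ) · λ^7e^(−37.3λ) = λ^9e^(−46.3λ), i.e. Gamma(10, 46.3).
Mode = (a−1)/b = 9/46.3 ≈ 0.194.

λ̂_MAP = 0.194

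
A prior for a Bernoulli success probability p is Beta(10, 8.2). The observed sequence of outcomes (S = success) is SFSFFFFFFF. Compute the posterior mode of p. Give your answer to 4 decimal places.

p̂_MAP = 0.4198

Prior: Beta(10, 8.2).
Data: 2 successes in 10 trials (from the sequence). The binomial likelihood contributes p^2(1−p)^8, so the posterior is Beta(10+2, 8.2+8) = Beta(12, 16.2).
For Beta(a, b) with a, b > 1 the mode is (a−1)/(a+b−2) = 11/26.2 ≈ 0.4198.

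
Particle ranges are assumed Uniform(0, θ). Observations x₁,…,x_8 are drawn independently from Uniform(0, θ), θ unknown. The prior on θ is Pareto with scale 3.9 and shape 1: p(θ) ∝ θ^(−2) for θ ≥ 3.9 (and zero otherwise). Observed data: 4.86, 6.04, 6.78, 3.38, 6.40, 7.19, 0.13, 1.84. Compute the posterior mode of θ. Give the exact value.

The Uniform(0, θ) likelihood is θ^(−n) for θ ≥ max(xᵢ), zero otherwise. Here max(xᵢ) = 7.19.
Posterior ∝ θ^(−2) · θ^(−8) = θ^(−10) on θ ≥ max(3.9, 7.19) = 7.19.
This density is strictly decreasing in θ, so the posterior mode lies at the lower boundary of the support.

θ̂_MAP = 7.19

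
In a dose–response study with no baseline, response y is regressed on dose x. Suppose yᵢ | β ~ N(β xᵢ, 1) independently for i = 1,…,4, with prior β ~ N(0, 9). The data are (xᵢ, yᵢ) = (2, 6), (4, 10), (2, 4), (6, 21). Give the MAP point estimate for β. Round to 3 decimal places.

log p(β | y) = −Σ(yᵢ − βxᵢ)²/(2·1) − β²/(2·9) + const.
Setting the derivative to zero: Σxᵢ(yᵢ − βxᵢ)/1 − β/9 = 0, so β = Σxᵢyᵢ / (Σxᵢ² + σ²/τ²).
Σxᵢyᵢ = 2·6 + 4·10 + 2·4 + 6·21 = 186; Σxᵢ² = 60; σ²/τ² = 1/9.
β̂_MAP = 186 / (60 + 1/9) = 186/(541/9) = 1674/541 ≈ 3.094.

β̂_MAP = 3.094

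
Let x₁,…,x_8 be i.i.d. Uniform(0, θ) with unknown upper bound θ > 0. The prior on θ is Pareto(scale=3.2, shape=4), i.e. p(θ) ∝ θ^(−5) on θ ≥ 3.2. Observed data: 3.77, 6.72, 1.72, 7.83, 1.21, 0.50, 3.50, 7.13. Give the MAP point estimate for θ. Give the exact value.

θ̂_MAP = 7.83

The Uniform(0, θ) likelihood is θ^(−n) for θ ≥ max(xᵢ), zero otherwise. Here max(xᵢ) = 7.83.
Posterior ∝ θ^(−5) · θ^(−8) = θ^(−13) on θ ≥ max(3.2, 7.83) = 7.83.
This density is strictly decreasing in θ, so the posterior mode lies at the lower boundary of the support.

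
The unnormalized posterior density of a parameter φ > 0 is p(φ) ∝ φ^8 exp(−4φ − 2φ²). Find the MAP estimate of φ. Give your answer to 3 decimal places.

ℓ'(φ) = 8/φ − 4 − 4φ. Setting this to zero and multiplying by φ: 4φ² + 4φ − 8 = 0.
φ = (−4 + √(4² + 4·4·8)) / (2·4) = (−4 + √144) / 8 = (−4 + 12)/8 = 1.
ℓ''(φ) = −8/φ² − 4 < 0, confirming a maximum.

φ̂_MAP = 1.000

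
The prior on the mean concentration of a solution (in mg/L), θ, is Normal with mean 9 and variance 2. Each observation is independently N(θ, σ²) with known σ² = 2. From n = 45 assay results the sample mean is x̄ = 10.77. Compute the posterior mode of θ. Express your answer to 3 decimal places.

n = 45, x̄ = 10.77.
For a Normal prior and Normal likelihood with known variance, the posterior is Normal; its mode equals its mean, the precision-weighted average.
Prior precision 1/σ₀² = 1/2 = 0.5; data precision n/σ² = 45/2 = 22.5.
θ̂ = (0.5·9 + 22.5·10.77) / (0.5 + 22.5) = 246.825/23 = 9873/920 ≈ 10.732.

θ̂_MAP = 10.732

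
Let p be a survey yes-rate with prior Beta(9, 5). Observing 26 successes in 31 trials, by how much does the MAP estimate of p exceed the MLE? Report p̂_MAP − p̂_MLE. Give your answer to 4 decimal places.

Posterior is Beta(35, 10); MAP = (35−1)/(45−2) = 34/43 ≈ 0.79070.
MLE ignores the prior: p̂_MLE = k/n = 26/31 ≈ 0.83871.
Difference = 34/43 − 26/31 = -64/1333 ≈ -0.0480.

MAP − MLE = -0.0480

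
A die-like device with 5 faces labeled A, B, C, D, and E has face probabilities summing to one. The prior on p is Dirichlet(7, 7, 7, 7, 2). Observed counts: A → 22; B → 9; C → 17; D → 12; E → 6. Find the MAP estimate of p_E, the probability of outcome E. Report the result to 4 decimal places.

The posterior is Dirichlet(αᵢ + nᵢ) = Dirichlet(29, 16, 24, 19, 8).
For a Dirichlet(a₁,…,a_K) with all aᵢ > 1, the mode has j-th component (aⱼ − 1)/(Σaᵢ − K).
Here Σaᵢ = 96 and K = 5, so p_E = (8 − 1)/(96 − 5) = 7/91 ≈ 0.0769.

MAP estimate of p_E = 0.0769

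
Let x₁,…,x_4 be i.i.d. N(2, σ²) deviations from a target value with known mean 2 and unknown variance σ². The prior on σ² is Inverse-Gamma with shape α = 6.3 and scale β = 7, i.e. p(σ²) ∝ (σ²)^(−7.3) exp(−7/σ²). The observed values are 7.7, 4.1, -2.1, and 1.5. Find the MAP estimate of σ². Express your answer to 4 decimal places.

σ̂²_MAP = 3.6538

Sum of squared deviations about the known mean: SS = (7.7−2)² + (4.1−2)² + (-2.1−2)² + (1.5−2)² = 53.96.
The Normal likelihood contributes (σ²)^(−n/2) exp(−SS/(2σ²)), so the posterior is Inverse-Gamma(α + n/2, β + SS/2) = Inverse-Gamma(8.3, 33.98).
The mode of Inverse-Gamma(a, b) is b/(a+1) = 33.98/9.3 ≈ 3.6538.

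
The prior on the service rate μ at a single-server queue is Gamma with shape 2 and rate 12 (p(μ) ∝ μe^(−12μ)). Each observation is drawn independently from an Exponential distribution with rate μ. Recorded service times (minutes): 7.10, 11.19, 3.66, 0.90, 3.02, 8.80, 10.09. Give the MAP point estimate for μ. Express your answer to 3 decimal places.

μ̂_MAP = 0.141

The Exponential(rate=μ) likelihood is ∝ μ^n e^(−μΣtᵢ). Here n = 7 and Σtᵢ = 7.10 + 11.19 + 3.66 + 0.90 + 3.02 + 8.80 + 10.09 = 44.76.
Posterior ∝ μe^(−12μ) · μ^7e^(−44.76μ) = μ^8e^(−56.76μ), i.e. Gamma(9, 56.76).
Mode = (a−1)/b = 8/56.76 ≈ 0.141.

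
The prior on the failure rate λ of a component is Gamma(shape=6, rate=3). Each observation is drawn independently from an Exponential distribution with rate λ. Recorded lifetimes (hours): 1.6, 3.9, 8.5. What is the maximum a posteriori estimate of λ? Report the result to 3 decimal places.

λ̂_MAP = 0.471

The Exponential(rate=λ) likelihood is ∝ λ^n e^(−λΣtᵢ). Here n = 3 and Σtᵢ = 1.6 + 3.9 + 8.5 = 14.
Posterior ∝ λ^5e^(−3λ) · λ^3e^(−14λ) = λ^8e^(−17λ), i.e. Gamma(9, 17).
Mode = (a−1)/b = 8/17 ≈ 0.471.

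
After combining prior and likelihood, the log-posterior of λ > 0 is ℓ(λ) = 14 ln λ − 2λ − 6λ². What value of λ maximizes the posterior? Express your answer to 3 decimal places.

λ̂_MAP = 1.000

ℓ'(λ) = 14/λ − 2 − 12λ. Setting this to zero and multiplying by λ: 12λ² + 2λ − 14 = 0.
λ = (−2 + √(2² + 4·12·14)) / (2·12) = (−2 + √676) / 24 = (−2 + 26)/24 = 1.
ℓ''(λ) = −14/λ² − 12 < 0, confirming a maximum.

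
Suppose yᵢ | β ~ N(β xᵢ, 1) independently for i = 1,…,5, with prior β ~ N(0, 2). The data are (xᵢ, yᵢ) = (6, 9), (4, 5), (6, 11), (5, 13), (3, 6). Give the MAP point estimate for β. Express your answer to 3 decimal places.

β̂_MAP = 1.820

log p(β | y) = −Σ(yᵢ − βxᵢ)²/(2·1) − β²/(2·2) + const.
Setting the derivative to zero: Σxᵢ(yᵢ − βxᵢ)/1 − β/2 = 0, so β = Σxᵢyᵢ / (Σxᵢ² + σ²/τ²).
Σxᵢyᵢ = 6·9 + 4·5 + 6·11 + 5·13 + 3·6 = 223; Σxᵢ² = 122; σ²/τ² = 0.5.
β̂_MAP = 223 / (122 + 0.5) = 223/122.5 ≈ 1.820.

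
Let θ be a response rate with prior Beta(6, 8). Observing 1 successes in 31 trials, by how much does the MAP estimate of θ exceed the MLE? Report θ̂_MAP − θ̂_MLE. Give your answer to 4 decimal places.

Posterior is Beta(7, 38); MAP = (7−1)/(45−2) = 6/43 ≈ 0.13953.
MLE ignores the prior: θ̂_MLE = k/n = 1/31 ≈ 0.03226.
Difference = 6/43 − 1/31 = 143/1333 ≈ 0.1073.

MAP − MLE = 0.1073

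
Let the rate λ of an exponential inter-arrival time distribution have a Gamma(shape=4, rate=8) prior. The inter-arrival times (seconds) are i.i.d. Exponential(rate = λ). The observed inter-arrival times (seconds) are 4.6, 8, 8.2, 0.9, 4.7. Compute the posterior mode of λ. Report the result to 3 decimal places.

The Exponential(rate=λ) likelihood is ∝ λ^n e^(−λΣtᵢ). Here n = 5 and Σtᵢ = 4.6 + 8 + 8.2 + 0.9 + 4.7 = 26.4.
Posterior ∝ λ^3e^(−8λ) · λ^5e^(−26.4λ) = λ^8e^(−34.4λ), i.e. Gamma(9, 34.4).
Mode = (a−1)/b = 8/34.4 ≈ 0.233.

λ̂_MAP = 0.233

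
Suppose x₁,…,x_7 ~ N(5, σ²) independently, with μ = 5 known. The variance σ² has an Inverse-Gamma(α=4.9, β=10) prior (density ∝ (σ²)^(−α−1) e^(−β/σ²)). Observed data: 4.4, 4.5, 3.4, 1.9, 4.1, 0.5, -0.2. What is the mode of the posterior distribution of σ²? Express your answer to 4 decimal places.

Sum of squared deviations about the known mean: SS = (4.4−5)² + (4.5−5)² + (3.4−5)² + (1.9−5)² + (4.1−5)² + (0.5−5)² + (-0.2−5)² = 60.88.
The Normal likelihood contributes (σ²)^(−n/2) exp(−SS/(2σ²)), so the posterior is Inverse-Gamma(α + n/2, β + SS/2) = Inverse-Gamma(8.4, 40.44).
The mode of Inverse-Gamma(a, b) is b/(a+1) = 40.44/9.4 ≈ 4.3021.

σ̂²_MAP = 4.3021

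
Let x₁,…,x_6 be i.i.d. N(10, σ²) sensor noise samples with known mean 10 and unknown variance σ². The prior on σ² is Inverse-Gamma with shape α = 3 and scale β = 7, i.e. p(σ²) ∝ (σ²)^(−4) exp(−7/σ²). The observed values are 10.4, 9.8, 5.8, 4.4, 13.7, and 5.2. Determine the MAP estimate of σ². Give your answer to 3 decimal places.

Sum of squared deviations about the known mean: SS = (10.4−10)² + (9.8−10)² + (5.8−10)² + (4.4−10)² + (13.7−10)² + (5.2−10)² = 85.93.
The Normal likelihood contributes (σ²)^(−n/2) exp(−SS/(2σ²)), so the posterior is Inverse-Gamma(α + n/2, β + SS/2) = Inverse-Gamma(6, 49.965).
The mode of Inverse-Gamma(a, b) is b/(a+1) = 49.965/7 ≈ 7.138.

σ̂²_MAP = 7.138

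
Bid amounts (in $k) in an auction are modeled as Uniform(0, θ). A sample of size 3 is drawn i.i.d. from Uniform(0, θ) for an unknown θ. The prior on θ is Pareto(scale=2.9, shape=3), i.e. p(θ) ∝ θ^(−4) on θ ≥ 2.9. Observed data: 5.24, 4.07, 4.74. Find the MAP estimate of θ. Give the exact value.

θ̂_MAP = 5.24

The Uniform(0, θ) likelihood is θ^(−n) for θ ≥ max(xᵢ), zero otherwise. Here max(xᵢ) = 5.24.
Posterior ∝ θ^(−4) · θ^(−3) = θ^(−7) on θ ≥ max(2.9, 5.24) = 5.24.
This density is strictly decreasing in θ, so the posterior mode lies at the lower boundary of the support.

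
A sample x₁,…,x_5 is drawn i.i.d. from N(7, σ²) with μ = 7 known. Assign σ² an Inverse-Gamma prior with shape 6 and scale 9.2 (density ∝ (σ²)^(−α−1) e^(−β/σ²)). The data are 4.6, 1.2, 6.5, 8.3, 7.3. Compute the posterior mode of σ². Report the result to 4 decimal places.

Sum of squared deviations about the known mean: SS = (4.6−7)² + (1.2−7)² + (6.5−7)² + (8.3−7)² + (7.3−7)² = 41.43.
The Normal likelihood contributes (σ²)^(−n/2) exp(−SS/(2σ²)), so the posterior is Inverse-Gamma(α + n/2, β + SS/2) = Inverse-Gamma(8.5, 29.915).
The mode of Inverse-Gamma(a, b) is b/(a+1) = 29.915/9.5 ≈ 3.1489.

σ̂²_MAP = 3.1489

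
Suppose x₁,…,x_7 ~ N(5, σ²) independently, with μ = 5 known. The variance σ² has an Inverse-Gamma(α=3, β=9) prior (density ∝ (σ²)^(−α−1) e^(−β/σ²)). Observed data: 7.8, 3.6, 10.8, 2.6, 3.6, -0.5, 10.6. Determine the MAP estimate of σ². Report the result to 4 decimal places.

σ̂²_MAP = 8.7180

Sum of squared deviations about the known mean: SS = (7.8−5)² + (3.6−5)² + (10.8−5)² + (2.6−5)² + (3.6−5)² + (-0.5−5)² + (10.6−5)² = 112.77.
The Normal likelihood contributes (σ²)^(−n/2) exp(−SS/(2σ²)), so the posterior is Inverse-Gamma(α + n/2, β + SS/2) = Inverse-Gamma(6.5, 65.385).
The mode of Inverse-Gamma(a, b) is b/(a+1) = 65.385/7.5 ≈ 8.7180.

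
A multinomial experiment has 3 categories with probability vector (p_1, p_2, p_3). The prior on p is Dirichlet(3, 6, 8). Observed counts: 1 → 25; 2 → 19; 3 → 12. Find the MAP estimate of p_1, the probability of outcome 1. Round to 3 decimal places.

MAP estimate: 0.386

The posterior is Dirichlet(αᵢ + nᵢ) = Dirichlet(28, 25, 20).
For a Dirichlet(a₁,…,a_K) with all aᵢ > 1, the mode has j-th component (aⱼ − 1)/(Σaᵢ − K).
Here Σaᵢ = 73 and K = 3, so p_1 = (28 − 1)/(73 − 3) = 27/70 ≈ 0.386.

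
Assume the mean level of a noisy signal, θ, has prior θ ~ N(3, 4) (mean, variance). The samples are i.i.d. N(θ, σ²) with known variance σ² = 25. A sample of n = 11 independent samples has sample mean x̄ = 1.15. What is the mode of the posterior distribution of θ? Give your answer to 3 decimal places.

n = 11, x̄ = 1.15.
For a Normal prior and Normal likelihood with known variance, the posterior is Normal; its mode equals its mean, the precision-weighted average.
Prior precision 1/σ₀² = 1/4 = 0.25; data precision n/σ² = 11/25 = 0.44.
θ̂ = (0.25·3 + 0.44·1.15) / (0.25 + 0.44) = 1.256/0.69 = 628/345 ≈ 1.820.

θ̂_MAP = 1.820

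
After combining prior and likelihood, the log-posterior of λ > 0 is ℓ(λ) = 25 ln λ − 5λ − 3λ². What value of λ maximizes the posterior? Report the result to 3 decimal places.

λ̂_MAP = 1.667

ℓ'(λ) = 25/λ − 5 − 6λ. Setting this to zero and multiplying by λ: 6λ² + 5λ − 25 = 0.
λ = (−5 + √(5² + 4·6·25)) / (2·6) = (−5 + √625) / 12 = (−5 + 25)/12 = 5/3.
ℓ''(λ) = −25/λ² − 6 < 0, confirming a maximum.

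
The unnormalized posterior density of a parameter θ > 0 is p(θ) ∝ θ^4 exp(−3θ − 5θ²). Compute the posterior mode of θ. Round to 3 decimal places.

ℓ'(θ) = 4/θ − 3 − 10θ. Setting this to zero and multiplying by θ: 10θ² + 3θ − 4 = 0.
θ = (−3 + √(3² + 4·10·4)) / (2·10) = (−3 + √169) / 20 = (−3 + 13)/20 = 1/2.
ℓ''(θ) = −4/θ² − 10 < 0, confirming a maximum.

θ̂_MAP = 0.500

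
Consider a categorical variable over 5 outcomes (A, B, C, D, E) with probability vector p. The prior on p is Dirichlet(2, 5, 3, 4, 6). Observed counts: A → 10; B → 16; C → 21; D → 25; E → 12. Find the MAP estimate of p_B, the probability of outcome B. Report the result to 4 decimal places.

MAP estimate of p_B = 0.2020

The posterior is Dirichlet(αᵢ + nᵢ) = Dirichlet(12, 21, 24, 29, 18).
For a Dirichlet(a₁,…,a_K) with all aᵢ > 1, the mode has j-th component (aⱼ − 1)/(Σaᵢ − K).
Here Σaᵢ = 104 and K = 5, so p_B = (21 − 1)/(104 − 5) = 20/99 ≈ 0.2020.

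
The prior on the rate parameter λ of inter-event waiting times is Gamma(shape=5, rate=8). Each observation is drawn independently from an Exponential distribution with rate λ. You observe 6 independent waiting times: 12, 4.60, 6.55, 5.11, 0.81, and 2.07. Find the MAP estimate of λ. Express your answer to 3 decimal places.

The Exponential(rate=λ) likelihood is ∝ λ^n e^(−λΣtᵢ). Here n = 6 and Σtᵢ = 12 + 4.60 + 6.55 + 5.11 + 0.81 + 2.07 = 31.14.
Posterior ∝ λ^4e^(−8λ) · λ^6e^(−31.14λ) = λ^10e^(−39.14λ), i.e. Gamma(11, 39.14).
Mode = (a−1)/b = 10/39.14 ≈ 0.255.

λ̂_MAP = 0.255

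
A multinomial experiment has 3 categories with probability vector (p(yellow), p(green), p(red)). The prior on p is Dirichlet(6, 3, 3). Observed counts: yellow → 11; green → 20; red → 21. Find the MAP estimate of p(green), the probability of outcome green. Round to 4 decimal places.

MAP estimate of p(green) = 0.3607

The posterior is Dirichlet(αᵢ + nᵢ) = Dirichlet(17, 23, 24).
For a Dirichlet(a₁,…,a_K) with all aᵢ > 1, the mode has j-th component (aⱼ − 1)/(Σaᵢ − K).
Here Σaᵢ = 64 and K = 3, so p(green) = (23 − 1)/(64 − 3) = 22/61 ≈ 0.3607.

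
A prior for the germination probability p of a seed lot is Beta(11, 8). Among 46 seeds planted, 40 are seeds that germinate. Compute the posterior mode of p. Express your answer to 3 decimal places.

p̂_MAP = 0.794

Prior: Beta(11, 8).
Data: 40 successes in 46 trials. The binomial likelihood contributes p^40(1−p)^6, so the posterior is Beta(11+40, 8+6) = Beta(51, 14).
For Beta(a, b) with a, b > 1 the mode is (a−1)/(a+b−2) = 50/63 ≈ 0.794.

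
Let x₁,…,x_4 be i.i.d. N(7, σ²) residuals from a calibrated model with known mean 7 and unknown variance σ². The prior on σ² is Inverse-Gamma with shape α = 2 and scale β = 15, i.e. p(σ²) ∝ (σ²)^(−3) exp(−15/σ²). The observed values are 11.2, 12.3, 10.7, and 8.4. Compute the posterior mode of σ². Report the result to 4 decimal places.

Sum of squared deviations about the known mean: SS = (11.2−7)² + (12.3−7)² + (10.7−7)² + (8.4−7)² = 61.38.
The Normal likelihood contributes (σ²)^(−n/2) exp(−SS/(2σ²)), so the posterior is Inverse-Gamma(α + n/2, β + SS/2) = Inverse-Gamma(4, 45.69).
The mode of Inverse-Gamma(a, b) is b/(a+1) = 45.69/5 ≈ 9.1380.

σ̂²_MAP = 9.1380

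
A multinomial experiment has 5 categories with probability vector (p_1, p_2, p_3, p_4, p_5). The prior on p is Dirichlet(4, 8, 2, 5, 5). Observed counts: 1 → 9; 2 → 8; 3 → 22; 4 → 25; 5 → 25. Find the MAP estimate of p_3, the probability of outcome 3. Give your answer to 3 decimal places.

The posterior is Dirichlet(αᵢ + nᵢ) = Dirichlet(13, 16, 24, 30, 30).
For a Dirichlet(a₁,…,a_K) with all aᵢ > 1, the mode has j-th component (aⱼ − 1)/(Σaᵢ − K).
Here Σaᵢ = 113 and K = 5, so p_3 = (24 − 1)/(113 − 5) = 23/108 ≈ 0.213.

MAP estimate: 0.213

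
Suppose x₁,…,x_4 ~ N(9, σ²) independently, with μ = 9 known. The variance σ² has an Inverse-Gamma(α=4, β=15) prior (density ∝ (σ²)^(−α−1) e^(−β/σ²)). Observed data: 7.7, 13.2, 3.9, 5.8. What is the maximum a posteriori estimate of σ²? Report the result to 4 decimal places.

Sum of squared deviations about the known mean: SS = (7.7−9)² + (13.2−9)² + (3.9−9)² + (5.8−9)² = 55.58.
The Normal likelihood contributes (σ²)^(−n/2) exp(−SS/(2σ²)), so the posterior is Inverse-Gamma(α + n/2, β + SS/2) = Inverse-Gamma(6, 42.79).
The mode of Inverse-Gamma(a, b) is b/(a+1) = 42.79/7 ≈ 6.1129.

σ̂²_MAP = 6.1129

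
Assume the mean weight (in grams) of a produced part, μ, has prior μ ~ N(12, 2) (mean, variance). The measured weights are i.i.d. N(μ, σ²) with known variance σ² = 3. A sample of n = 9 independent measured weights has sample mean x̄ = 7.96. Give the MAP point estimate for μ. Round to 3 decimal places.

μ̂_MAP = 8.537

n = 9, x̄ = 7.96.
For a Normal prior and Normal likelihood with known variance, the posterior is Normal; its mode equals its mean, the precision-weighted average.
Prior precision 1/σ₀² = 1/2 = 0.5; data precision n/σ² = 9/3 = 3.
μ̂ = (0.5·12 + 3·7.96) / (0.5 + 3) = 29.88/3.5 = 1494/175 ≈ 8.537.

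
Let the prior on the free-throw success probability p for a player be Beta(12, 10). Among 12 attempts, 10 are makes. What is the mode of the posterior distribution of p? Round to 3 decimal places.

p̂_MAP = 0.656

Prior: Beta(12, 10).
Data: 10 successes in 12 trials. The binomial likelihood contributes p^10(1−p)^2, so the posterior is Beta(12+10, 10+2) = Beta(22, 12).
For Beta(a, b) with a, b > 1 the mode is (a−1)/(a+b−2) = 21/32 ≈ 0.656.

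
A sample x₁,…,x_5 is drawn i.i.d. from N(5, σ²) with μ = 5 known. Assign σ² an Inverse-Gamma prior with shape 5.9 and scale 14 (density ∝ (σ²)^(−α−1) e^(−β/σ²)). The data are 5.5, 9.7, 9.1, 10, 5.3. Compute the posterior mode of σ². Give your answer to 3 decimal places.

σ̂²_MAP = 4.906

Sum of squared deviations about the known mean: SS = (5.5−5)² + (9.7−5)² + (9.1−5)² + (10−5)² + (5.3−5)² = 64.24.
The Normal likelihood contributes (σ²)^(−n/2) exp(−SS/(2σ²)), so the posterior is Inverse-Gamma(α + n/2, β + SS/2) = Inverse-Gamma(8.4, 46.12).
The mode of Inverse-Gamma(a, b) is b/(a+1) = 46.12/9.4 ≈ 4.906.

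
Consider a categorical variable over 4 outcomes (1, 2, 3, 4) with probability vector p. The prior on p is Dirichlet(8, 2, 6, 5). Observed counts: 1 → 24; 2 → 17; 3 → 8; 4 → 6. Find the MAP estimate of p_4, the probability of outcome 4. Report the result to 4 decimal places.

The posterior is Dirichlet(αᵢ + nᵢ) = Dirichlet(32, 19, 14, 11).
For a Dirichlet(a₁,…,a_K) with all aᵢ > 1, the mode has j-th component (aⱼ − 1)/(Σaᵢ − K).
Here Σaᵢ = 76 and K = 4, so p_4 = (11 − 1)/(76 − 4) = 10/72 ≈ 0.1389.

MAP estimate: 0.1389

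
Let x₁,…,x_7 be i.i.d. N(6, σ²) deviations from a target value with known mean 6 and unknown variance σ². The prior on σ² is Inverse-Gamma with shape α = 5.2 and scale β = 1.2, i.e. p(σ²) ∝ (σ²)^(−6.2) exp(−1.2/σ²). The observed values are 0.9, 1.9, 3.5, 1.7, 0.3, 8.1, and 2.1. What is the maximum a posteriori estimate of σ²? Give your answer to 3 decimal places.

Sum of squared deviations about the known mean: SS = (0.9−6)² + (1.9−6)² + (3.5−6)² + (1.7−6)² + (0.3−6)² + (8.1−6)² + (2.1−6)² = 119.67.
The Normal likelihood contributes (σ²)^(−n/2) exp(−SS/(2σ²)), so the posterior is Inverse-Gamma(α + n/2, β + SS/2) = Inverse-Gamma(8.7, 61.035).
The mode of Inverse-Gamma(a, b) is b/(a+1) = 61.035/9.7 ≈ 6.292.

σ̂²_MAP = 6.292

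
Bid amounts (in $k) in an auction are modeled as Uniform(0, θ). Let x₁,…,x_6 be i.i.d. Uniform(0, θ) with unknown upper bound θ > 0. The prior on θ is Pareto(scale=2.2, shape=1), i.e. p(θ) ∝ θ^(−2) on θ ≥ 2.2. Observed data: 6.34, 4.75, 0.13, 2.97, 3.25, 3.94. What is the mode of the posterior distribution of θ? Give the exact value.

The Uniform(0, θ) likelihood is θ^(−n) for θ ≥ max(xᵢ), zero otherwise. Here max(xᵢ) = 6.34.
Posterior ∝ θ^(−2) · θ^(−6) = θ^(−8) on θ ≥ max(2.2, 6.34) = 6.34.
This density is strictly decreasing in θ, so the posterior mode lies at the lower boundary of the support.

θ̂_MAP = 6.34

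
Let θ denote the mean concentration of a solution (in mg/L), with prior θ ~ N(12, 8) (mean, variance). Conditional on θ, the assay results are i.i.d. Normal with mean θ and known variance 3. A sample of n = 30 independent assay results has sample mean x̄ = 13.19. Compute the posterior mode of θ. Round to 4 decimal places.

θ̂_MAP = 13.1753

n = 30, x̄ = 13.19.
For a Normal prior and Normal likelihood with known variance, the posterior is Normal; its mode equals its mean, the precision-weighted average.
Prior precision 1/σ₀² = 1/8 = 0.125; data precision n/σ² = 30/3 = 10.
θ̂ = (0.125·12 + 10·13.19) / (0.125 + 10) = 133.4/10.125 = 5336/405 ≈ 13.1753.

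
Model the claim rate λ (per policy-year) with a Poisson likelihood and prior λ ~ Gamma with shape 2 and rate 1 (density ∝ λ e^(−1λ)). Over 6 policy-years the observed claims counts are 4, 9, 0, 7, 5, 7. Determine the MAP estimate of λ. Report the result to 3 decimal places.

Σxᵢ = 4+9+0+7+5+7 = 32, with n = 6.
Posterior ∝ λe^(−1λ) · λ^32e^(−6λ) = λ^33e^(−7λ), i.e. Gamma(shape=34, rate=7).
The mode of a Gamma(a, b) with a ≥ 1 (shape–rate) is (a−1)/b = 33/7 ≈ 4.714.

λ̂_MAP = 4.714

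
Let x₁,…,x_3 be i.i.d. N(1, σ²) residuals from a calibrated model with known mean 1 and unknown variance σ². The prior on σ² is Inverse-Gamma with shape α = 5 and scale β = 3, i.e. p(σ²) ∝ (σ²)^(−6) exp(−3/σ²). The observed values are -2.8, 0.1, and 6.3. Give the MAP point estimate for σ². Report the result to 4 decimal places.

σ̂²_MAP = 3.2893

Sum of squared deviations about the known mean: SS = (-2.8−1)² + (0.1−1)² + (6.3−1)² = 43.34.
The Normal likelihood contributes (σ²)^(−n/2) exp(−SS/(2σ²)), so the posterior is Inverse-Gamma(α + n/2, β + SS/2) = Inverse-Gamma(6.5, 24.67).
The mode of Inverse-Gamma(a, b) is b/(a+1) = 24.67/7.5 ≈ 3.2893.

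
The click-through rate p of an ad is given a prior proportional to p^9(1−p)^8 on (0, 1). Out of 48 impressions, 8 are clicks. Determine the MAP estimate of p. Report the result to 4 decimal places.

The prior density ∝ p^9(1−p)^8 is the kernel of Beta(10, 9).
Data: 8 successes in 48 trials. The binomial likelihood contributes p^8(1−p)^40, so the posterior is Beta(10+8, 9+40) = Beta(18, 49).
For Beta(a, b) with a, b > 1 the mode is (a−1)/(a+b−2) = 17/65 ≈ 0.2615.

p̂_MAP = 0.2615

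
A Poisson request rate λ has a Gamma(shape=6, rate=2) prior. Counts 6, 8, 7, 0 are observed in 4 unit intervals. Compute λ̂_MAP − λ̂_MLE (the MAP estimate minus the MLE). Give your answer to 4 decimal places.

Σxᵢ = 21. Posterior is Gamma(27, 6); MAP = (27−1)/6 = 26/6 ≈ 4.33333.
MLE = x̄ = 21/4 ≈ 5.25000.
Difference = 26/6 − 21/4 = -11/12 ≈ -0.9167.

MAP − MLE = -0.9167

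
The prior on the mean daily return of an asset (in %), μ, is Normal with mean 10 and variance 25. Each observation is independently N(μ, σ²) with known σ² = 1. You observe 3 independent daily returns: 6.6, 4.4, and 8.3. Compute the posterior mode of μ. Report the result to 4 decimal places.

μ̂_MAP = 6.4803

n = 3; x̄ = (6.6 + 4.4 + 8.3)/3 = 19.3/3 = 193/30 ≈ 6.4333.
For a Normal prior and Normal likelihood with known variance, the posterior is Normal; its mode equals its mean, the precision-weighted average.
Prior precision 1/σ₀² = 1/25 = 0.04; data precision n/σ² = 3/1 = 3.
μ̂ = (0.04·10 + 3·(193/30)) / (0.04 + 3) = 19.7/3.04 = 985/152 ≈ 6.4803.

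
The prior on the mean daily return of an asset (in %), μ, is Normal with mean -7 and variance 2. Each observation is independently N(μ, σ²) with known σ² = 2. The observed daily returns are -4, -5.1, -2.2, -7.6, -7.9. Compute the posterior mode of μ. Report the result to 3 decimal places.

μ̂_MAP = -5.633

n = 5; x̄ = ((-4) + (-5.1) + (-2.2) + (-7.6) + (-7.9))/5 = -26.8/5 = -5.36.
For a Normal prior and Normal likelihood with known variance, the posterior is Normal; its mode equals its mean, the precision-weighted average.
Prior precision 1/σ₀² = 1/2 = 0.5; data precision n/σ² = 5/2 = 2.5.
μ̂ = (0.5·(-7) + 2.5·(-5.36)) / (0.5 + 2.5) = (-16.9)/3 = -169/30 ≈ -5.633.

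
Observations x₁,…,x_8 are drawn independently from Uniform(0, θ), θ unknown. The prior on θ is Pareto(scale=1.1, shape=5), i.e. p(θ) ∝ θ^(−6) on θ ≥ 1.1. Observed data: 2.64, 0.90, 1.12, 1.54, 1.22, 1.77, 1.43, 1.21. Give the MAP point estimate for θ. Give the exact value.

θ̂_MAP = 2.64

The Uniform(0, θ) likelihood is θ^(−n) for θ ≥ max(xᵢ), zero otherwise. Here max(xᵢ) = 2.64.
Posterior ∝ θ^(−6) · θ^(−8) = θ^(−14) on θ ≥ max(1.1, 2.64) = 2.64.
This density is strictly decreasing in θ, so the posterior mode lies at the lower boundary of the support.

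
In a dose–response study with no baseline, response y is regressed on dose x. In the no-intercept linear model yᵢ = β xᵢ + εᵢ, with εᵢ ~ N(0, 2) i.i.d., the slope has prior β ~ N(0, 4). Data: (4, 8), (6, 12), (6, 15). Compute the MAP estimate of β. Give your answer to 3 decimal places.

log p(β | y) = −Σ(yᵢ − βxᵢ)²/(2·2) − β²/(2·4) + const.
Setting the derivative to zero: Σxᵢ(yᵢ − βxᵢ)/2 − β/4 = 0, so β = Σxᵢyᵢ / (Σxᵢ² + σ²/τ²).
Σxᵢyᵢ = 4·8 + 6·12 + 6·15 = 194; Σxᵢ² = 88; σ²/τ² = 0.5.
β̂_MAP = 194 / (88 + 0.5) = 194/88.5 ≈ 2.192.

β̂_MAP = 2.192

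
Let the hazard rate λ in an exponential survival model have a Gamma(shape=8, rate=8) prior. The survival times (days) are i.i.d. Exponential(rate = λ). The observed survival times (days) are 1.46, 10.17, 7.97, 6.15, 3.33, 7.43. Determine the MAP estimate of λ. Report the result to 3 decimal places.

The Exponential(rate=λ) likelihood is ∝ λ^n e^(−λΣtᵢ). Here n = 6 and Σtᵢ = 1.46 + 10.17 + 7.97 + 6.15 + 3.33 + 7.43 = 36.51.
Posterior ∝ λ^7e^(−8λ) · λ^6e^(−36.51λ) = λ^13e^(−44.51λ), i.e. Gamma(14, 44.51).
Mode = (a−1)/b = 13/44.51 ≈ 0.292.

λ̂_MAP = 0.292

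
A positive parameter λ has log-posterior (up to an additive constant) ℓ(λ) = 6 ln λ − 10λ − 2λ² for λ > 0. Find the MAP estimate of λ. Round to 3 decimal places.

λ̂_MAP = 0.500

ℓ'(λ) = 6/λ − 10 − 4λ. Setting this to zero and multiplying by λ: 4λ² + 10λ − 6 = 0.
λ = (−10 + √(10² + 4·4·6)) / (2·4) = (−10 + √196) / 8 = (−10 + 14)/8 = 1/2.
ℓ''(λ) = −6/λ² − 4 < 0, confirming a maximum.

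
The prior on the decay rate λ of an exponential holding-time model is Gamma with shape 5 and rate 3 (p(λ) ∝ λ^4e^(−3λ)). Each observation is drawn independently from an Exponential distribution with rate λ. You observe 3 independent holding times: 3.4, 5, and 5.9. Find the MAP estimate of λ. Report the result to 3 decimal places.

λ̂_MAP = 0.405

The Exponential(rate=λ) likelihood is ∝ λ^n e^(−λΣtᵢ). Here n = 3 and Σtᵢ = 3.4 + 5 + 5.9 = 14.3.
Posterior ∝ λ^4e^(−3λ) · λ^3e^(−14.3λ) = λ^7e^(−17.3λ), i.e. Gamma(8, 17.3).
Mode = (a−1)/b = 7/17.3 ≈ 0.405.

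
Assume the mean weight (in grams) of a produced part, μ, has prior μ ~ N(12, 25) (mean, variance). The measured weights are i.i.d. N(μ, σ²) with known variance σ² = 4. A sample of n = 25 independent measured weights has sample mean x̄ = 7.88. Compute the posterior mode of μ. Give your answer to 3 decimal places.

μ̂_MAP = 7.906

n = 25, x̄ = 7.88.
For a Normal prior and Normal likelihood with known variance, the posterior is Normal; its mode equals its mean, the precision-weighted average.
Prior precision 1/σ₀² = 1/25 = 0.04; data precision n/σ² = 25/4 = 6.25.
μ̂ = (0.04·12 + 6.25·7.88) / (0.04 + 6.25) = 49.73/6.29 = 4973/629 ≈ 7.906.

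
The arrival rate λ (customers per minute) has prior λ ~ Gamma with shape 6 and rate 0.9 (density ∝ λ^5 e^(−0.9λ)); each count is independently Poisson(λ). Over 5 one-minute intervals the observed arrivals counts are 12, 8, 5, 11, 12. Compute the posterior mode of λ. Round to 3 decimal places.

λ̂_MAP = 8.983

Σxᵢ = 12+8+5+11+12 = 48, with n = 5.
Posterior ∝ λ^5e^(−0.9λ) · λ^48e^(−5λ) = λ^53e^(−5.9λ), i.e. Gamma(shape=54, rate=5.9).
The mode of a Gamma(a, b) with a ≥ 1 (shape–rate) is (a−1)/b = 53/5.9 ≈ 8.983.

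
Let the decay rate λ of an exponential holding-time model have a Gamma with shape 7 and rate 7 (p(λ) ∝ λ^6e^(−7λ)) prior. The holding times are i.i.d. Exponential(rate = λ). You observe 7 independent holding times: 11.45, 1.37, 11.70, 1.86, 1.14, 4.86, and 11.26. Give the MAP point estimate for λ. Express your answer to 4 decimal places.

λ̂_MAP = 0.2567

The Exponential(rate=λ) likelihood is ∝ λ^n e^(−λΣtᵢ). Here n = 7 and Σtᵢ = 11.45 + 1.37 + 11.70 + 1.86 + 1.14 + 4.86 + 11.26 = 43.64.
Posterior ∝ λ^6e^(−7λ) · λ^7e^(−43.64λ) = λ^13e^(−50.64λ), i.e. Gamma(14, 50.64).
Mode = (a−1)/b = 13/50.64 ≈ 0.2567.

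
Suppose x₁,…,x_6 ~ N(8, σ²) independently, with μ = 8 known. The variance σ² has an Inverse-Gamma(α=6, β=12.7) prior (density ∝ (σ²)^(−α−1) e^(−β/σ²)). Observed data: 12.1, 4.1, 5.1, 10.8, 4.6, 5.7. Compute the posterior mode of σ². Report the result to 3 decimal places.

Sum of squared deviations about the known mean: SS = (12.1−8)² + (4.1−8)² + (5.1−8)² + (10.8−8)² + (4.6−8)² + (5.7−8)² = 65.12.
The Normal likelihood contributes (σ²)^(−n/2) exp(−SS/(2σ²)), so the posterior is Inverse-Gamma(α + n/2, β + SS/2) = Inverse-Gamma(9, 45.26).
The mode of Inverse-Gamma(a, b) is b/(a+1) = 45.26/10 ≈ 4.526.

σ̂²_MAP = 4.526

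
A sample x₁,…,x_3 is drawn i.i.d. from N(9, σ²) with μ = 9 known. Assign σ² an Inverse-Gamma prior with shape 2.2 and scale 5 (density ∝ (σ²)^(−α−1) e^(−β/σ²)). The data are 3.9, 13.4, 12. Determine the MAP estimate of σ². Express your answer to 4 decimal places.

σ̂²_MAP = 6.8479

Sum of squared deviations about the known mean: SS = (3.9−9)² + (13.4−9)² + (12−9)² = 54.37.
The Normal likelihood contributes (σ²)^(−n/2) exp(−SS/(2σ²)), so the posterior is Inverse-Gamma(α + n/2, β + SS/2) = Inverse-Gamma(3.7, 32.185).
The mode of Inverse-Gamma(a, b) is b/(a+1) = 32.185/4.7 ≈ 6.8479.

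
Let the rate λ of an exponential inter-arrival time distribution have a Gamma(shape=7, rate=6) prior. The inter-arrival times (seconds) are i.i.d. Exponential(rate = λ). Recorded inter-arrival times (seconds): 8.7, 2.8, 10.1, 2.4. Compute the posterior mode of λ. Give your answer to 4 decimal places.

The Exponential(rate=λ) likelihood is ∝ λ^n e^(−λΣtᵢ). Here n = 4 and Σtᵢ = 8.7 + 2.8 + 10.1 + 2.4 = 24.
Posterior ∝ λ^6e^(−6λ) · λ^4e^(−24λ) = λ^10e^(−30λ), i.e. Gamma(11, 30).
Mode = (a−1)/b = 10/30 ≈ 0.3333.

λ̂_MAP = 0.3333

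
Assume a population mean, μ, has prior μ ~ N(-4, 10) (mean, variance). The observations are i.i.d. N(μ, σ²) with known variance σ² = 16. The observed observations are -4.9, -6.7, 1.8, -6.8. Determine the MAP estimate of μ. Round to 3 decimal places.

μ̂_MAP = -4.107

n = 4; x̄ = ((-4.9) + (-6.7) + 1.8 + (-6.8))/4 = -16.6/4 = -4.15.
For a Normal prior and Normal likelihood with known variance, the posterior is Normal; its mode equals its mean, the precision-weighted average.
Prior precision 1/σ₀² = 1/10 = 0.1; data precision n/σ² = 4/16 = 0.25.
μ̂ = (0.1·(-4) + 0.25·(-4.15)) / (0.1 + 0.25) = (-1.4375)/0.35 = -115/28 ≈ -4.107.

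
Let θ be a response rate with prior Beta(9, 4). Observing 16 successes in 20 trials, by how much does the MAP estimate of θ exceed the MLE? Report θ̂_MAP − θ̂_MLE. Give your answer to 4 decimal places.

Posterior is Beta(25, 8); MAP = (25−1)/(33−2) = 24/31 ≈ 0.77419.
MLE ignores the prior: θ̂_MLE = k/n = 16/20 ≈ 0.80000.
Difference = 24/31 − 16/20 = -4/155 ≈ -0.0258.

MAP − MLE = -0.0258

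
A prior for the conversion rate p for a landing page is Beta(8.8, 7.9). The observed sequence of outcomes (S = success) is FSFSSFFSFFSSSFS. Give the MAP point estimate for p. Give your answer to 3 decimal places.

p̂_MAP = 0.532

Prior: Beta(8.8, 7.9).
Data: 8 successes in 15 trials (from the sequence). The binomial likelihood contributes p^8(1−p)^7, so the posterior is Beta(8.8+8, 7.9+7) = Beta(16.8, 14.9).
For Beta(a, b) with a, b > 1 the mode is (a−1)/(a+b−2) = 15.8/29.7 ≈ 0.532.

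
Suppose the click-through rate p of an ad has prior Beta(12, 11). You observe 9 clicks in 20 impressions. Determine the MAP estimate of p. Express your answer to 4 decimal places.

p̂_MAP = 0.4878

Prior: Beta(12, 11).
Data: 9 successes in 20 trials. The binomial likelihood contributes p^9(1−p)^11, so the posterior is Beta(12+9, 11+11) = Beta(21, 22).
For Beta(a, b) with a, b > 1 the mode is (a−1)/(a+b−2) = 20/41 ≈ 0.4878.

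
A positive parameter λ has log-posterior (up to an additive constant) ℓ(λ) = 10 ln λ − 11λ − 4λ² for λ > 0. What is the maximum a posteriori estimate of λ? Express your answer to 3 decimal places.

λ̂_MAP = 0.625

ℓ'(λ) = 10/λ − 11 − 8λ. Setting this to zero and multiplying by λ: 8λ² + 11λ − 10 = 0.
λ = (−11 + √(11² + 4·8·10)) / (2·8) = (−11 + √441) / 16 = (−11 + 21)/16 = 5/8.
ℓ''(λ) = −10/λ² − 8 < 0, confirming a maximum.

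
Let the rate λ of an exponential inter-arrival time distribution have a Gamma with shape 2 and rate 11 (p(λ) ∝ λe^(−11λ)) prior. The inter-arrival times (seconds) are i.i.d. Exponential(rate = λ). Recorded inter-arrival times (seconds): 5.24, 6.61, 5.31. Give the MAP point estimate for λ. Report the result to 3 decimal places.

The Exponential(rate=λ) likelihood is ∝ λ^n e^(−λΣtᵢ). Here n = 3 and Σtᵢ = 5.24 + 6.61 + 5.31 = 17.16.
Posterior ∝ λe^(−11λ) · λ^3e^(−17.16λ) = λ^4e^(−28.16λ), i.e. Gamma(5, 28.16).
Mode = (a−1)/b = 4/28.16 ≈ 0.142.

λ̂_MAP = 0.142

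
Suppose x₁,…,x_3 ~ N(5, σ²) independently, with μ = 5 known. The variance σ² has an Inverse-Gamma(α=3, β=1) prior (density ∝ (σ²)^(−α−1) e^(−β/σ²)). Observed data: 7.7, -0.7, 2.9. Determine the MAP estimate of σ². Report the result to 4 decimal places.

σ̂²_MAP = 4.1991

Sum of squared deviations about the known mean: SS = (7.7−5)² + (-0.7−5)² + (2.9−5)² = 44.19.
The Normal likelihood contributes (σ²)^(−n/2) exp(−SS/(2σ²)), so the posterior is Inverse-Gamma(α + n/2, β + SS/2) = Inverse-Gamma(4.5, 23.095).
The mode of Inverse-Gamma(a, b) is b/(a+1) = 23.095/5.5 ≈ 4.1991.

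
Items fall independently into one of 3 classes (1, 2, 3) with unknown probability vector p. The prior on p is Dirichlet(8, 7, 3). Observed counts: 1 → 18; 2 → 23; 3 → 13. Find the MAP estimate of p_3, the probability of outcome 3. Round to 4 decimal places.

MAP estimate: 0.2174

The posterior is Dirichlet(αᵢ + nᵢ) = Dirichlet(26, 30, 16).
For a Dirichlet(a₁,…,a_K) with all aᵢ > 1, the mode has j-th component (aⱼ − 1)/(Σaᵢ − K).
Here Σaᵢ = 72 and K = 3, so p_3 = (16 − 1)/(72 − 3) = 15/69 ≈ 0.2174.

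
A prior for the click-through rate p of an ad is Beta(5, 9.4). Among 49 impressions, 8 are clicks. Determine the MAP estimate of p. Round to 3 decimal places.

Prior: Beta(5, 9.4).
Data: 8 successes in 49 trials. The binomial likelihood contributes p^8(1−p)^41, so the posterior is Beta(5+8, 9.4+41) = Beta(13, 50.4).
For Beta(a, b) with a, b > 1 the mode is (a−1)/(a+b−2) = 12/61.4 ≈ 0.195.

p̂_MAP = 0.195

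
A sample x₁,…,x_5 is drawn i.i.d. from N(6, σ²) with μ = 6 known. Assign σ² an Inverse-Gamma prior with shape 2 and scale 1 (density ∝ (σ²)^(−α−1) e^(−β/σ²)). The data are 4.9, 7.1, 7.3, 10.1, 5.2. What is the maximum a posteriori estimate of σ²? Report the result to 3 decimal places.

Sum of squared deviations about the known mean: SS = (4.9−6)² + (7.1−6)² + (7.3−6)² + (10.1−6)² + (5.2−6)² = 21.56.
The Normal likelihood contributes (σ²)^(−n/2) exp(−SS/(2σ²)), so the posterior is Inverse-Gamma(α + n/2, β + SS/2) = Inverse-Gamma(4.5, 11.78).
The mode of Inverse-Gamma(a, b) is b/(a+1) = 11.78/5.5 ≈ 2.142.

σ̂²_MAP = 2.142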